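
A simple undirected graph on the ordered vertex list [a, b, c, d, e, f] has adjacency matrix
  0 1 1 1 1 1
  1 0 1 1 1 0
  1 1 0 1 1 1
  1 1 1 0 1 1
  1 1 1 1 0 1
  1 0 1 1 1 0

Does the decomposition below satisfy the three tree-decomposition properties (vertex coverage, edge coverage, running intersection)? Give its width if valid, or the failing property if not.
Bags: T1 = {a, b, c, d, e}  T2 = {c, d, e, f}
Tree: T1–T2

A tree decomposition must satisfy three properties: every vertex lies in some bag; for every edge, both endpoints lie together in some bag; and for every vertex, the bags containing it form a connected subtree. Here edge (a,f) lies in no bag, so the decomposition is invalid.

No — edge (a,f) lies in no bag.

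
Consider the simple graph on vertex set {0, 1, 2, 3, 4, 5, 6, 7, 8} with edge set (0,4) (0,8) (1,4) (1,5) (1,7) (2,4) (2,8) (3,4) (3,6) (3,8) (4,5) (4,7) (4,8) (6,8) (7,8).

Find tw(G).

2

A width-2 tree decomposition is:
Bags: B1 = {0, 4, 8}  B2 = {2, 4, 8}  B3 = {3, 4, 8}  B4 = {4, 7, 8}  B5 = {1, 4, 7}  B6 = {1, 4, 5}  B7 = {3, 6, 8}
Tree: B1–B2, B2–B3, B1–B4, B4–B5, B5–B6, B3–B7
The largest bag has 3 vertices, giving width 2; this decomposition certifies tw(G) ≤ 2. On the other hand G contains the 3-clique {0, 4, 8}. A clique must lie in a single bag of any decomposition, so no decomposition can have width below 2. Hence tw(G) = 2 exactly.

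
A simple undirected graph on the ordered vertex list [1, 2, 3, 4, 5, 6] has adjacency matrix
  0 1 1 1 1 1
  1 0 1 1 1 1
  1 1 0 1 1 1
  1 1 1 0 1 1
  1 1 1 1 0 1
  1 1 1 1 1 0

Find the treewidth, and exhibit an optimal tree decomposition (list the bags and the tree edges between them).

A single bag containing all 6 vertices is trivially a valid decomposition of width 5. Conversely, {1, 2, 3, 4, 5, 6} is a clique of size 6, and the vertices of any clique must share a bag in every tree decomposition; so some bag has ≥ 6 vertices and tw(G) ≥ 5. Therefore the treewidth is 5.

Treewidth 5.
One such decomposition:
Bags: B1 = {1, 2, 3, 4, 5, 6}
Tree: (single bag)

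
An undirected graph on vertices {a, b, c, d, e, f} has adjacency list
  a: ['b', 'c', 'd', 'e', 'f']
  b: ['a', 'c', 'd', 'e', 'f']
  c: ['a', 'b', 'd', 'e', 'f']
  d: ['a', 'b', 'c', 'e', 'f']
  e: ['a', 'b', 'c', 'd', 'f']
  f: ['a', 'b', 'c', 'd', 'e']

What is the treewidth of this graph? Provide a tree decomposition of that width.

Treewidth 5.
One optimal decomposition is:
Bags: B1 = {a, b, c, d, e, f}
Tree: (single bag)

With just one bag of size 6, the width is 6 − 1 = 5, so tw(G) ≤ 5. Conversely, {a, b, c, d, e, f} is a clique of size 6, and the vertices of any clique must share a bag in every tree decomposition; so some bag has ≥ 6 vertices and tw(G) ≥ 5. The upper and lower bounds meet at 5, so that is the treewidth.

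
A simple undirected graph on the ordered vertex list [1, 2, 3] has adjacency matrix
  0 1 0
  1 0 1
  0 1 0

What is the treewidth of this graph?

1

A width-1 tree decomposition is:
Bags: B1 = {2, 3}  B2 = {1, 2}
Tree: B1–B2
Each bag holds 2 vertices, so the decomposition has width 1, which upper-bounds the treewidth. Since G has at least one edge (e.g. 3–2), it is not an edgeless graph, so tw(G) ≥ 1. Hence tw(G) = 1 exactly.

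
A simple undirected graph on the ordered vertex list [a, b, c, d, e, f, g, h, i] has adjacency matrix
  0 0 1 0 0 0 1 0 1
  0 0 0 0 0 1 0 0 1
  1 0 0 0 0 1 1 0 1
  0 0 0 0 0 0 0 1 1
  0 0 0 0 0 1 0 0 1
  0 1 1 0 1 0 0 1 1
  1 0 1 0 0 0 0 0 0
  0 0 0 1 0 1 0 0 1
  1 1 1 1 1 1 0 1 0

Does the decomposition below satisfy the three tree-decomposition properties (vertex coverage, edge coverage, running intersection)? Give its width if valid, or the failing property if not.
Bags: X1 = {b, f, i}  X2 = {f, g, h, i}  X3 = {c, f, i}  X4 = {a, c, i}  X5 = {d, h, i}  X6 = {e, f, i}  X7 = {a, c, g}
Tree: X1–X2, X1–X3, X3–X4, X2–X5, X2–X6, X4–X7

No — bags containing vertex g are not connected in the tree.

A tree decomposition must satisfy three properties: every vertex lies in some bag; for every edge, both endpoints lie together in some bag; and for every vertex, the bags containing it form a connected subtree. Here bags containing vertex g are not connected in the tree, so the decomposition is invalid.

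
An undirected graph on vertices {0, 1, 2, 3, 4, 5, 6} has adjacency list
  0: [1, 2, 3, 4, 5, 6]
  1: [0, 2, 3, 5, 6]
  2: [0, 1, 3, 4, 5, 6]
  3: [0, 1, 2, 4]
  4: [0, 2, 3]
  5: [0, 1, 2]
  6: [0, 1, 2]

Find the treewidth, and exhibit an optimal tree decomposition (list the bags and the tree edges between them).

Treewidth 3.
One such decomposition:
Bags: B1 = {0, 1, 2, 3}  B2 = {0, 1, 2, 6}  B3 = {0, 2, 3, 4}  B4 = {0, 1, 2, 5}
Tree: B1–B2, B1–B3, B1–B4

The largest bag has 4 vertices, giving width 3; this decomposition certifies tw(G) ≤ 3. Conversely, {0, 1, 2, 3} is a clique of size 4, and the vertices of any clique must share a bag in every tree decomposition; so some bag has ≥ 4 vertices and tw(G) ≥ 3. Therefore the treewidth is 3.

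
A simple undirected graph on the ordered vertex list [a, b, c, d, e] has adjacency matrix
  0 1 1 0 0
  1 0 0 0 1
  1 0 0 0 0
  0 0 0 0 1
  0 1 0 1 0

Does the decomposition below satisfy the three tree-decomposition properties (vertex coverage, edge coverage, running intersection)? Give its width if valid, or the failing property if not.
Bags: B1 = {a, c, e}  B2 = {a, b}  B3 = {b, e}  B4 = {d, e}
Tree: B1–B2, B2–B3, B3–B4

A tree decomposition must satisfy three properties: every vertex lies in some bag; for every edge, both endpoints lie together in some bag; and for every vertex, the bags containing it form a connected subtree. Here bags containing vertex e are not connected in the tree, so the decomposition is invalid.

No — bags containing vertex e are not connected in the tree.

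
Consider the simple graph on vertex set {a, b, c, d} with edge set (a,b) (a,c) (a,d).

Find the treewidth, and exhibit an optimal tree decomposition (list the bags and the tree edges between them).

Treewidth 1.
One such decomposition:
Bags: B1 = {a, d}  B2 = {a, b}  B3 = {a, c}
Tree: B1–B2, B1–B3

Each bag holds 2 vertices, so the decomposition has width 1, which upper-bounds the treewidth. G has an edge, so its treewidth is at least 1. Therefore the treewidth is 1.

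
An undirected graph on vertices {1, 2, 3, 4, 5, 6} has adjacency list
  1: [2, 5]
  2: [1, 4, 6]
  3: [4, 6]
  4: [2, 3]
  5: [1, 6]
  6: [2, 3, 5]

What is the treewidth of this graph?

A width-2 tree decomposition is:
Bags: B1 = {2, 3, 4}  B2 = {2, 3, 6}  B3 = {1, 2, 6}  B4 = {1, 5, 6}
Tree: B1–B2, B2–B3, B3–B4
Every bag has size at most 3, so the width is 3 − 1 = 2 and tw(G) ≤ 2. For the lower bound, G contains the cycle 4–3–6–2–4, so G is not a forest; only forests have treewidth ≤ 1, hence tw(G) ≥ 2. Combining the bounds, tw(G) = 2.

2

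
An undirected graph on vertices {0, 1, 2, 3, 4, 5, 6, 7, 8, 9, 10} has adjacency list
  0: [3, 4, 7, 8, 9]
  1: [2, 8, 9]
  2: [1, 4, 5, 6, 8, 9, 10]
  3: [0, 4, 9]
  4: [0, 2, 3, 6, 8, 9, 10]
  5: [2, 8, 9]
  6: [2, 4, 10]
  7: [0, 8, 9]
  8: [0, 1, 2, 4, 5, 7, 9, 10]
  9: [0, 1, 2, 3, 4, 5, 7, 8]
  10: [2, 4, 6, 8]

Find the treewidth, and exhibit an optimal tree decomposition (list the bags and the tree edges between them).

Each bag holds 4 vertices, so the decomposition has width 3, which upper-bounds the treewidth. For the lower bound, the 4 vertices {0, 4, 8, 9} are pairwise adjacent, and any tree decomposition puts a clique entirely inside one bag — forcing width ≥ 3. Hence tw(G) = 3 exactly.

Treewidth 3.
One such decomposition:
Bags: B1 = {2, 4, 8, 9}  B2 = {0, 4, 8, 9}  B3 = {0, 3, 4, 9}  B4 = {2, 4, 8, 10}  B5 = {2, 4, 6, 10}  B6 = {2, 5, 8, 9}  B7 = {1, 2, 8, 9}  B8 = {0, 7, 8, 9}
Tree: B1–B2, B2–B3, B1–B4, B4–B5, B1–B6, B1–B7, B2–B8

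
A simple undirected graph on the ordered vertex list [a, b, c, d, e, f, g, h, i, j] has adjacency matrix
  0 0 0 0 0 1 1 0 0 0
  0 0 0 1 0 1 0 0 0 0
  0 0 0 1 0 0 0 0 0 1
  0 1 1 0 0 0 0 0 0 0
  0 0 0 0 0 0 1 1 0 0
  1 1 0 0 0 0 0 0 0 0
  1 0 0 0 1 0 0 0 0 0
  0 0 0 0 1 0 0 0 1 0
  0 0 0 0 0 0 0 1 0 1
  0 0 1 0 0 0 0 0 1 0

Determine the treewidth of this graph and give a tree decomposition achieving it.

Treewidth 2.
One such decomposition:
Bags: B1 = {a, f, g}  B2 = {b, f, g}  B3 = {b, d, g}  B4 = {c, d, g}  B5 = {c, g, j}  B6 = {g, i, j}  B7 = {g, h, i}  B8 = {e, g, h}
Tree: B1–B2, B2–B3, B3–B4, B4–B5, B5–B6, B6–B7, B7–B8

The largest bag has 3 vertices, giving width 2; this decomposition certifies tw(G) ≤ 2. For the lower bound, G contains the cycle g–a–f–b–d–c–j–i–h–e–g, so G is not a forest; only forests have treewidth ≤ 1, hence tw(G) ≥ 2. Therefore the treewidth is 2.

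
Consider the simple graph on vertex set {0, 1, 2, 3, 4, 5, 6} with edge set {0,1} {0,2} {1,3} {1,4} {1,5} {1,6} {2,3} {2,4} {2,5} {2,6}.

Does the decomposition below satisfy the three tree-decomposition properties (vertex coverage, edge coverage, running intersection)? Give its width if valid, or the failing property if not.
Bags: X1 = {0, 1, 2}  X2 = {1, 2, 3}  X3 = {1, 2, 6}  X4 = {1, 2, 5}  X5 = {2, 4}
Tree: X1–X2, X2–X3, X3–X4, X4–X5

No — edge (1,4) lies in no bag.

A tree decomposition must satisfy three properties: every vertex lies in some bag; for every edge, both endpoints lie together in some bag; and for every vertex, the bags containing it form a connected subtree. Here edge (1,4) lies in no bag, so the decomposition is invalid.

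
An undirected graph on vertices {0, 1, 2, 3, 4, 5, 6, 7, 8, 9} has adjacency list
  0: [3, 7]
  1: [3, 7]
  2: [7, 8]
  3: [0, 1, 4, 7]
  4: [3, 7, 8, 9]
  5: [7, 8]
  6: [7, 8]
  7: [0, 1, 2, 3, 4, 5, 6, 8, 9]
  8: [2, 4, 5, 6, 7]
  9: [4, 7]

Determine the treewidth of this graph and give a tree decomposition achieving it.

The largest bag has 3 vertices, giving width 2; this decomposition certifies tw(G) ≤ 2. On the other hand G contains the 3-clique {0, 3, 7}. A clique must lie in a single bag of any decomposition, so no decomposition can have width below 2. Combining the bounds, tw(G) = 2.

Treewidth 2.
Bags: B1 = {1, 3, 7}  B2 = {3, 4, 7}  B3 = {4, 7, 9}  B4 = {0, 3, 7}  B5 = {4, 7, 8}  B6 = {5, 7, 8}  B7 = {2, 7, 8}  B8 = {6, 7, 8}
Tree: B1–B2, B2–B3, B2–B4, B3–B5, B5–B6, B6–B7, B7–B8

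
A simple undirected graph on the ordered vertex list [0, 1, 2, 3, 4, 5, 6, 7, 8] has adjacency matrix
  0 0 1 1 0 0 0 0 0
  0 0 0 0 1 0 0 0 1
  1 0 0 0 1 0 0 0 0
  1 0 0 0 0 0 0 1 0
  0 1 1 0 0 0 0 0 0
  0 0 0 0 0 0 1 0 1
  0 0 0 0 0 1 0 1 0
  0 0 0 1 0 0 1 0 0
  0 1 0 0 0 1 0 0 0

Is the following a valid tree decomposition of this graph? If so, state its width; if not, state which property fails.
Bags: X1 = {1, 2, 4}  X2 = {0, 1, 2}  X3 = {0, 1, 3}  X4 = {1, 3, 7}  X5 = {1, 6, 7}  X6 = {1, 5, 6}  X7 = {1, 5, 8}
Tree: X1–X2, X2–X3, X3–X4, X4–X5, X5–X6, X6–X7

Vertex coverage: the bags together contain {0, 1, 2, 3, 4, 5, 6, 7, 8}, the full vertex set. Edge coverage: each edge of G has both endpoints in at least one bag. Running intersection: for every vertex, the bags containing it form a connected subtree. All three properties hold, so this is a valid tree decomposition of width max|bag| − 1 = 2, and hence tw(G) ≤ 2.

Yes; width 2.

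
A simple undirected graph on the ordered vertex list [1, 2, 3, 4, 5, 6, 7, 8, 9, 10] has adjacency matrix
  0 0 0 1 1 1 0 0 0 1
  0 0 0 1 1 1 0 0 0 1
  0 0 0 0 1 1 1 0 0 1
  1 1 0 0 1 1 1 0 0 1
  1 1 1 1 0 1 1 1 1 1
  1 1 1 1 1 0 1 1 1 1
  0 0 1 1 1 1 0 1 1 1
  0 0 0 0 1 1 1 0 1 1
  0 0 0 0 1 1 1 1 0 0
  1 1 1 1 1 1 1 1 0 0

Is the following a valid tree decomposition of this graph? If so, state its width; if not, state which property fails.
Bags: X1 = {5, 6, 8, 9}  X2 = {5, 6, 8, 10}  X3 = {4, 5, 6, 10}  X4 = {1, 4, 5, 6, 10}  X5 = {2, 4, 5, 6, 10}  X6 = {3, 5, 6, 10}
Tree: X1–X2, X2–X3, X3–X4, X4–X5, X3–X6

No — vertex 7 appears in no bag.

A tree decomposition must satisfy three properties: every vertex lies in some bag; for every edge, both endpoints lie together in some bag; and for every vertex, the bags containing it form a connected subtree. Here vertex 7 appears in no bag, so the decomposition is invalid.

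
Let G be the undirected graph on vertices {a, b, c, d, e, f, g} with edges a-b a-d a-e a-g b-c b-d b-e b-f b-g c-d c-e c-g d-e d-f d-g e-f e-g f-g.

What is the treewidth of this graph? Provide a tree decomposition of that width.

Treewidth 4.
One such decomposition:
Bags: B1 = {b, c, d, e, g}  B2 = {a, b, d, e, g}  B3 = {b, d, e, f, g}
Tree: B1–B2, B2–B3

The largest bag has 5 vertices, giving width 4; this decomposition certifies tw(G) ≤ 4. On the other hand G contains the 5-clique {a, b, d, e, g}. A clique must lie in a single bag of any decomposition, so no decomposition can have width below 4. Therefore the treewidth is 4.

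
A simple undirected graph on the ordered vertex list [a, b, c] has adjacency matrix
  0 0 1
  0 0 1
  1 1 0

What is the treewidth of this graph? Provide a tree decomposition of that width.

Each bag holds 2 vertices, so the decomposition has width 1, which upper-bounds the treewidth. Since G has at least one edge (e.g. a–c), it is not an edgeless graph, so tw(G) ≥ 1. Hence tw(G) = 1 exactly.

Treewidth 1.
One such decomposition:
Bags: B1 = {a, c}  B2 = {b, c}
Tree: B1–B2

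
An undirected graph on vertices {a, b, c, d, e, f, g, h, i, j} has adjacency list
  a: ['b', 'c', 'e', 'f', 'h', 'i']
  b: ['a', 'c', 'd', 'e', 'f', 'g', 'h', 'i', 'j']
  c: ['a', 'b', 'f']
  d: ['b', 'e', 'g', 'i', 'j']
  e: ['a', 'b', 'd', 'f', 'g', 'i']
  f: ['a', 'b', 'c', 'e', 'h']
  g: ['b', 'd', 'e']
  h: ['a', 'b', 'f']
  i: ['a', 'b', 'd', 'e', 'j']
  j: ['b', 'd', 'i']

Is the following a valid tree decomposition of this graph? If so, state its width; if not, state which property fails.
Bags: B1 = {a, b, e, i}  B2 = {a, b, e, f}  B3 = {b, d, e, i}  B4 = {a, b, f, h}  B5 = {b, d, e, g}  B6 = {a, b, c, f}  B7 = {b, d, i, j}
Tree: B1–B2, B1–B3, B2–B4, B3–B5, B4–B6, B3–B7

Yes; width 3.

Every vertex of G appears in some bag (union = {a, b, c, d, e, f, g, h, i, j}); every edge is covered by a bag; and for each vertex v the set of bags containing v is connected in the bag tree. The decomposition is therefore valid. The largest bag has 4 vertices, so the width is 3.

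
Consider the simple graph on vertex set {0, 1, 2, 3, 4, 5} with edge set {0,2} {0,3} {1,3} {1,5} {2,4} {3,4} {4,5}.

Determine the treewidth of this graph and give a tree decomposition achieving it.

Treewidth 2.
Bags: B1 = {1, 3, 5}  B2 = {3, 4, 5}  B3 = {0, 3, 4}  B4 = {0, 2, 4}
Tree: B1–B2, B2–B3, B3–B4

Every bag has size at most 3, so the width is 3 − 1 = 2 and tw(G) ≤ 2. Since 1–5–4–3–1 is a cycle in G, G is not acyclic. Forests are exactly the graphs of treewidth ≤ 1, so tw(G) ≥ 2. Hence tw(G) = 2 exactly.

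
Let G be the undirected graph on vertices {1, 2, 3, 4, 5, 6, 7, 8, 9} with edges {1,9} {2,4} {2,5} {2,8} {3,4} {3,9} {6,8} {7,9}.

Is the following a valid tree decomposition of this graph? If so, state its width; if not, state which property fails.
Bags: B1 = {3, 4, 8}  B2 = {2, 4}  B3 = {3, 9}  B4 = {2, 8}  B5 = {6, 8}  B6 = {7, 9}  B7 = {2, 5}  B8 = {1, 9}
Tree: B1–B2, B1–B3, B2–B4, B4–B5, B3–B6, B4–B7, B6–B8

A tree decomposition must satisfy three properties: every vertex lies in some bag; for every edge, both endpoints lie together in some bag; and for every vertex, the bags containing it form a connected subtree. Here bags containing vertex 8 are not connected in the tree, so the decomposition is invalid.

No — bags containing vertex 8 are not connected in the tree.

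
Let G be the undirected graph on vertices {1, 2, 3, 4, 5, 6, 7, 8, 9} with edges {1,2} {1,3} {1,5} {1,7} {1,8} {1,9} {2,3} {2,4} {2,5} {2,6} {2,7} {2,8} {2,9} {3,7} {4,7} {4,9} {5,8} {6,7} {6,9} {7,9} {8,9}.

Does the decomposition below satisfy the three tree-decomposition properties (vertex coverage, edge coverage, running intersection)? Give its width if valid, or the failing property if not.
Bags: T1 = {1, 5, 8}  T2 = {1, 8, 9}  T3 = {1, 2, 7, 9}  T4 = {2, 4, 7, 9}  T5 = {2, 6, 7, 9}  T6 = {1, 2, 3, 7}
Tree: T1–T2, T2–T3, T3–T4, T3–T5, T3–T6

A tree decomposition must satisfy three properties: every vertex lies in some bag; for every edge, both endpoints lie together in some bag; and for every vertex, the bags containing it form a connected subtree. Here edge (2,8) lies in no bag, so the decomposition is invalid.

No — edge (2,8) lies in no bag.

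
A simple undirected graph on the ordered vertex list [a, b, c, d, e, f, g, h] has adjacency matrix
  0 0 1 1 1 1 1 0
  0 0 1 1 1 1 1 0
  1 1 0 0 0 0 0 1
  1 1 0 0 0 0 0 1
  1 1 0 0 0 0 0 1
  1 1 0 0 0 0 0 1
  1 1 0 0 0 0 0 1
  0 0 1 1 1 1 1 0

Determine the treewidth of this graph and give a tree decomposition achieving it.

Each bag holds 4 vertices, so the decomposition has width 3, which upper-bounds the treewidth. For the lower bound: the 4 vertex sets {a,f}, {e,h}, {b}, {g} are disjoint, each induces a connected subgraph, and every pair is joined by at least one edge of G. Contracting each set to a single vertex therefore yields K_{4} as a minor, and since treewidth is minor-monotone, tw(G) ≥ tw(K_{4}) = 3. Combining the bounds, tw(G) = 3.

Treewidth 3.
Bags: B1 = {a, b, f, h}  B2 = {a, b, e, h}  B3 = {a, b, g, h}  B4 = {a, b, c, h}  B5 = {a, b, d, h}
Tree: B1–B2, B2–B3, B3–B4, B4–B5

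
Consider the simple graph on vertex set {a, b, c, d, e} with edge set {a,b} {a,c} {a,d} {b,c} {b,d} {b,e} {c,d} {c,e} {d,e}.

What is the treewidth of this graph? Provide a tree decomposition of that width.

Treewidth 3.
One such decomposition:
Bags: B1 = {a, b, c, d}  B2 = {b, c, d, e}
Tree: B1–B2

The largest bag has 4 vertices, giving width 3; this decomposition certifies tw(G) ≤ 3. For the lower bound, the 4 vertices {b, c, d, e} are pairwise adjacent, and any tree decomposition puts a clique entirely inside one bag — forcing width ≥ 3. Combining the bounds, tw(G) = 3.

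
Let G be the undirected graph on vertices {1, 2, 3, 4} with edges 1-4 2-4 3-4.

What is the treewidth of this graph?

A width-1 tree decomposition is:
Bags: B1 = {3, 4}  B2 = {1, 4}  B3 = {2, 4}
Tree: B1–B2, B1–B3
The largest bag has 2 vertices, giving width 1; this decomposition certifies tw(G) ≤ 1. G has an edge, so its treewidth is at least 1. The upper and lower bounds meet at 1, so that is the treewidth.

1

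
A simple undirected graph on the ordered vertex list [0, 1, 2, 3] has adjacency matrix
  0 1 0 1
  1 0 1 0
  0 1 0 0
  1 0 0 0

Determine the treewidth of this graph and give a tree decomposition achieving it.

Each bag holds 2 vertices, so the decomposition has width 1, which upper-bounds the treewidth. Any graph with an edge has treewidth ≥ 1, and G has the edge 1–0. Therefore the treewidth is 1.

Treewidth 1.
One optimal decomposition is:
Bags: B1 = {0, 1}  B2 = {1, 2}  B3 = {0, 3}
Tree: B1–B2, B1–B3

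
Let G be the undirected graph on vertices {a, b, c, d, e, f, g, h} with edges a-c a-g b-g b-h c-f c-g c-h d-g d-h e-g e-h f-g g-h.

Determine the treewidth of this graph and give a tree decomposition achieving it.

Each bag holds 3 vertices, so the decomposition has width 2, which upper-bounds the treewidth. On the other hand G contains the 3-clique {a, c, g}. A clique must lie in a single bag of any decomposition, so no decomposition can have width below 2. Combining the bounds, tw(G) = 2.

Treewidth 2.
One such decomposition:
Bags: B1 = {c, g, h}  B2 = {b, g, h}  B3 = {d, g, h}  B4 = {e, g, h}  B5 = {c, f, g}  B6 = {a, c, g}
Tree: B1–B2, B2–B3, B1–B4, B1–B5, B5–B6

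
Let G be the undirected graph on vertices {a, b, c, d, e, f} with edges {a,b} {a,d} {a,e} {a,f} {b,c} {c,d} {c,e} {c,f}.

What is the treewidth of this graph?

A width-2 tree decomposition is:
Bags: B1 = {a, c, f}  B2 = {a, c, e}  B3 = {a, c, d}  B4 = {a, b, c}
Tree: B1–B2, B2–B3, B3–B4
Each bag holds 3 vertices, so the decomposition has width 2, which upper-bounds the treewidth. For the lower bound, G contains the cycle f–c–e–a–f, so G is not a forest; only forests have treewidth ≤ 1, hence tw(G) ≥ 2. Hence tw(G) = 2 exactly.

2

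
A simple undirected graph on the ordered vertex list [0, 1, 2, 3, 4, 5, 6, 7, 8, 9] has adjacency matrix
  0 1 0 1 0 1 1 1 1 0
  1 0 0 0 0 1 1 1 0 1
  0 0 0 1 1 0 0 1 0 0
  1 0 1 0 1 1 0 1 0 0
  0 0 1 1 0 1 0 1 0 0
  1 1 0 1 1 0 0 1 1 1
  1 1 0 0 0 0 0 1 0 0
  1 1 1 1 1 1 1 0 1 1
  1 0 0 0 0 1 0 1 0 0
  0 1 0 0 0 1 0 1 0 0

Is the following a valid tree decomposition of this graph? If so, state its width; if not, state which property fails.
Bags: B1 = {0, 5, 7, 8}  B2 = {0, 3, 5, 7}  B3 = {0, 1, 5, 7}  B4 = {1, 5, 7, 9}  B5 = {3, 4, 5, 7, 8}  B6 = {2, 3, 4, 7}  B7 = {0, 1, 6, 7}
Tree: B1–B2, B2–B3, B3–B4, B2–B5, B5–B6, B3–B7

A tree decomposition must satisfy three properties: every vertex lies in some bag; for every edge, both endpoints lie together in some bag; and for every vertex, the bags containing it form a connected subtree. Here bags containing vertex 8 are not connected in the tree, so the decomposition is invalid.

No — bags containing vertex 8 are not connected in the tree.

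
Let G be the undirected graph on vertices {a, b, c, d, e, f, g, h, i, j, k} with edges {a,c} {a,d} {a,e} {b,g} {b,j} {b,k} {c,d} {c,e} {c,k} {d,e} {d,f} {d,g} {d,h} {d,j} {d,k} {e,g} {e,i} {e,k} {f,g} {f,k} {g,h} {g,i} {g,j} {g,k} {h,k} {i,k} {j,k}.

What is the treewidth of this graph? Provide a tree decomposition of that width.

The largest bag has 4 vertices, giving width 3; this decomposition certifies tw(G) ≤ 3. Conversely, {a, c, d, e} is a clique of size 4, and the vertices of any clique must share a bag in every tree decomposition; so some bag has ≥ 4 vertices and tw(G) ≥ 3. Therefore the treewidth is 3.

Treewidth 3.
Bags: B1 = {d, e, g, k}  B2 = {c, d, e, k}  B3 = {a, c, d, e}  B4 = {e, g, i, k}  B5 = {d, g, h, k}  B6 = {d, f, g, k}  B7 = {d, g, j, k}  B8 = {b, g, j, k}
Tree: B1–B2, B2–B3, B1–B4, B1–B5, B1–B6, B1–B7, B7–B8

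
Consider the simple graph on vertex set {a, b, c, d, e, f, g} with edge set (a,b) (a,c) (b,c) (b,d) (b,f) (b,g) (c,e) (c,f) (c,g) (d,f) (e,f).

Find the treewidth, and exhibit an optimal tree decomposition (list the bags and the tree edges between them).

Treewidth 2.
Bags: B1 = {b, c, f}  B2 = {c, e, f}  B3 = {a, b, c}  B4 = {b, d, f}  B5 = {b, c, g}
Tree: B1–B2, B1–B3, B1–B4, B3–B5

Every bag has size at most 3, so the width is 3 − 1 = 2 and tw(G) ≤ 2. For the lower bound, the 3 vertices {b, d, f} are pairwise adjacent, and any tree decomposition puts a clique entirely inside one bag — forcing width ≥ 2. The upper and lower bounds meet at 2, so that is the treewidth.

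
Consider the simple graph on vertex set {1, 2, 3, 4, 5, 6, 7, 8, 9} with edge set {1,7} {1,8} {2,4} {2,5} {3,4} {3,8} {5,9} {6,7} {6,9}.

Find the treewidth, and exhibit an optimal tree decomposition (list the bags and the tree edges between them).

Treewidth 2.
One optimal decomposition is:
Bags: B1 = {3, 4, 8}  B2 = {1, 4, 8}  B3 = {1, 4, 7}  B4 = {4, 6, 7}  B5 = {4, 6, 9}  B6 = {4, 5, 9}  B7 = {2, 4, 5}
Tree: B1–B2, B2–B3, B3–B4, B4–B5, B5–B6, B6–B7

The largest bag has 3 vertices, giving width 2; this decomposition certifies tw(G) ≤ 2. Since 4–3–8–1–7–6–9–5–2–4 is a cycle in G, G is not acyclic. Forests are exactly the graphs of treewidth ≤ 1, so tw(G) ≥ 2. Combining the bounds, tw(G) = 2.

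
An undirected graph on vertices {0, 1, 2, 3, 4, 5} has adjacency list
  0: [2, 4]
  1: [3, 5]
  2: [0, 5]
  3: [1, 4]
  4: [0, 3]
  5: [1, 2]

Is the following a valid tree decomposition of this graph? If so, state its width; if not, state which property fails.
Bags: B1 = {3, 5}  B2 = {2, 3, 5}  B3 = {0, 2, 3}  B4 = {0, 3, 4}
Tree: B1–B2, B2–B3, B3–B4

A tree decomposition must satisfy three properties: every vertex lies in some bag; for every edge, both endpoints lie together in some bag; and for every vertex, the bags containing it form a connected subtree. Here vertex 1 appears in no bag, so the decomposition is invalid.

No — vertex 1 appears in no bag.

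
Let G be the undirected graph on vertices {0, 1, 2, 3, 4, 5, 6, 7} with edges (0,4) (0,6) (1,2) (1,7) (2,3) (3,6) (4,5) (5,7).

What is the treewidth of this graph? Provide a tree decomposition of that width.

Treewidth 2.
Bags: B1 = {1, 2, 7}  B2 = {2, 5, 7}  B3 = {2, 4, 5}  B4 = {0, 2, 4}  B5 = {0, 2, 6}  B6 = {2, 3, 6}
Tree: B1–B2, B2–B3, B3–B4, B4–B5, B5–B6

The largest bag has 3 vertices, giving width 2; this decomposition certifies tw(G) ≤ 2. Since 2–1–7–5–4–0–6–3–2 is a cycle in G, G is not acyclic. Forests are exactly the graphs of treewidth ≤ 1, so tw(G) ≥ 2. The upper and lower bounds meet at 2, so that is the treewidth.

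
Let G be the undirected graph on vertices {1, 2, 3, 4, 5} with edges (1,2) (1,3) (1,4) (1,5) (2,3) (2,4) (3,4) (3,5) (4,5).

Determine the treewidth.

3

A width-3 tree decomposition is:
Bags: B1 = {1, 2, 3, 4}  B2 = {1, 3, 4, 5}
Tree: B1–B2
Every bag has size at most 4, so the width is 4 − 1 = 3 and tw(G) ≤ 3. Conversely, {1, 2, 3, 4} is a clique of size 4, and the vertices of any clique must share a bag in every tree decomposition; so some bag has ≥ 4 vertices and tw(G) ≥ 3. The upper and lower bounds meet at 3, so that is the treewidth.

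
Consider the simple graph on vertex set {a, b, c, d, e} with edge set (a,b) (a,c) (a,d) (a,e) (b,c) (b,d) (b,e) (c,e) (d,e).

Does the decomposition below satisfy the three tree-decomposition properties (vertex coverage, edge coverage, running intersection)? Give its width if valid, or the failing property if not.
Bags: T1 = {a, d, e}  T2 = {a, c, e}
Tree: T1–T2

No — vertex b appears in no bag.

A tree decomposition must satisfy three properties: every vertex lies in some bag; for every edge, both endpoints lie together in some bag; and for every vertex, the bags containing it form a connected subtree. Here vertex b appears in no bag, so the decomposition is invalid.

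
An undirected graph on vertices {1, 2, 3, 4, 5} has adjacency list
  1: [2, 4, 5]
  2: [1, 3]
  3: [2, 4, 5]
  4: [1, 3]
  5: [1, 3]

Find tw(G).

2

A width-2 tree decomposition is:
Bags: B1 = {1, 3, 5}  B2 = {1, 3, 4}  B3 = {1, 2, 3}
Tree: B1–B2, B2–B3
The largest bag has 3 vertices, giving width 2; this decomposition certifies tw(G) ≤ 2. For the lower bound, G contains the cycle 3–5–1–4–3, so G is not a forest; only forests have treewidth ≤ 1, hence tw(G) ≥ 2. The upper and lower bounds meet at 2, so that is the treewidth.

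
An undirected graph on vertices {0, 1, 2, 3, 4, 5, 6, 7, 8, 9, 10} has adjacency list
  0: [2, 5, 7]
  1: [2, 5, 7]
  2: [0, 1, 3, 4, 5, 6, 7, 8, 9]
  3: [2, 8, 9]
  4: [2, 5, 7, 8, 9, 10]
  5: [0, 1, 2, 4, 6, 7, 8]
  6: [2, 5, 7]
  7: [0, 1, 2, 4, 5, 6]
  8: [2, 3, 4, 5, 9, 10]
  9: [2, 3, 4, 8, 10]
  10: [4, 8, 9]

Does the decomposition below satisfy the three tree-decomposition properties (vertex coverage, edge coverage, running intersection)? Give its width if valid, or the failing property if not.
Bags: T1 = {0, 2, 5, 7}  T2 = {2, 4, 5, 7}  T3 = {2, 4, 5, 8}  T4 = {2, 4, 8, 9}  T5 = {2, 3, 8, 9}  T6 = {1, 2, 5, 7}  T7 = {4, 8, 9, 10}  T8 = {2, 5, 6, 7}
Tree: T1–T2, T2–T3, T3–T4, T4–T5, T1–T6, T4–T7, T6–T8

Checking the three conditions: (i) the bags cover all of {0, 1, 2, 3, 4, 5, 6, 7, 8, 9, 10}; (ii) for each edge, some bag contains both endpoints; (iii) the bags containing any fixed vertex form a subtree. All hold, so the decomposition is valid with width 4 − 1 = 3.

Yes; width 3.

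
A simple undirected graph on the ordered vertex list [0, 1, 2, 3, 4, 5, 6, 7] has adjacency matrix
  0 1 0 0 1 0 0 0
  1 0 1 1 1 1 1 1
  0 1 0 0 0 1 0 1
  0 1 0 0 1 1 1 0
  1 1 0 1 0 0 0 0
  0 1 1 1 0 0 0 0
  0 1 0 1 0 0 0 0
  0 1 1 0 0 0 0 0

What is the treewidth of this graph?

2

A width-2 tree decomposition is:
Bags: B1 = {1, 3, 4}  B2 = {1, 3, 5}  B3 = {1, 3, 6}  B4 = {0, 1, 4}  B5 = {1, 2, 5}  B6 = {1, 2, 7}
Tree: B1–B2, B1–B3, B1–B4, B2–B5, B5–B6
The largest bag has 3 vertices, giving width 2; this decomposition certifies tw(G) ≤ 2. For the lower bound, the 3 vertices {0, 1, 4} are pairwise adjacent, and any tree decomposition puts a clique entirely inside one bag — forcing width ≥ 2. The upper and lower bounds meet at 2, so that is the treewidth.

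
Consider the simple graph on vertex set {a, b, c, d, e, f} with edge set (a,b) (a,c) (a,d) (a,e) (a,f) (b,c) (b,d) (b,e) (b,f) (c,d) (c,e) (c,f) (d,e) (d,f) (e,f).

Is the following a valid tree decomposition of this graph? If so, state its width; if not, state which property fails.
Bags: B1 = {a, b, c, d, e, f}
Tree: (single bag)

Every vertex of G appears in some bag (union = {a, b, c, d, e, f}); every edge is covered by a bag; and for each vertex v the set of bags containing v is connected in the bag tree. The decomposition is therefore valid. The largest bag has 6 vertices, so the width is 5.

Yes; width 5.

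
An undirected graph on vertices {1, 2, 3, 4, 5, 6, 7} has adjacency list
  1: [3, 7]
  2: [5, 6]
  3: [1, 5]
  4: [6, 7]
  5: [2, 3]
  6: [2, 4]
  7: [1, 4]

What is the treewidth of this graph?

2

A width-2 tree decomposition is:
Bags: B1 = {4, 6, 7}  B2 = {2, 6, 7}  B3 = {2, 5, 7}  B4 = {3, 5, 7}  B5 = {1, 3, 7}
Tree: B1–B2, B2–B3, B3–B4, B4–B5
Every bag has size at most 3, so the width is 3 − 1 = 2 and tw(G) ≤ 2. For the lower bound, G contains the cycle 7–4–6–2–5–3–1–7, so G is not a forest; only forests have treewidth ≤ 1, hence tw(G) ≥ 2. The upper and lower bounds meet at 2, so that is the treewidth.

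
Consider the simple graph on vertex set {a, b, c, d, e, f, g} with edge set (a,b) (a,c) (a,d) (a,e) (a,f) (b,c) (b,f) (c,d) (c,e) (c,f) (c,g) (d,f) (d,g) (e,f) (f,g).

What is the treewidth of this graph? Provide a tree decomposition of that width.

Treewidth 3.
Bags: B1 = {a, c, d, f}  B2 = {a, b, c, f}  B3 = {c, d, f, g}  B4 = {a, c, e, f}
Tree: B1–B2, B1–B3, B2–B4

Each bag holds 4 vertices, so the decomposition has width 3, which upper-bounds the treewidth. On the other hand G contains the 4-clique {c, d, f, g}. A clique must lie in a single bag of any decomposition, so no decomposition can have width below 3. Hence tw(G) = 3 exactly.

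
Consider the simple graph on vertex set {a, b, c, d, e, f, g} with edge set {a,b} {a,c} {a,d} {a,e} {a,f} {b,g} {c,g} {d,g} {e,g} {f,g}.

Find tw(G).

A width-2 tree decomposition is:
Bags: B1 = {a, f, g}  B2 = {a, b, g}  B3 = {a, c, g}  B4 = {a, e, g}  B5 = {a, d, g}
Tree: B1–B2, B2–B3, B3–B4, B4–B5
Every bag has size at most 3, so the width is 3 − 1 = 2 and tw(G) ≤ 2. The edges a–f–g–b–a form a cycle, so G is not a tree and its treewidth is at least 2. Therefore the treewidth is 2.

2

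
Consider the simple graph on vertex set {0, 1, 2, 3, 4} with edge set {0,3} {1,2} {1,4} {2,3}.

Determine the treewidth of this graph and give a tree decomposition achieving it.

Each bag holds 2 vertices, so the decomposition has width 1, which upper-bounds the treewidth. Since G has at least one edge (e.g. 0–3), it is not an edgeless graph, so tw(G) ≥ 1. The upper and lower bounds meet at 1, so that is the treewidth.

Treewidth 1.
One such decomposition:
Bags: B1 = {0, 3}  B2 = {2, 3}  B3 = {1, 2}  B4 = {1, 4}
Tree: B1–B2, B2–B3, B3–B4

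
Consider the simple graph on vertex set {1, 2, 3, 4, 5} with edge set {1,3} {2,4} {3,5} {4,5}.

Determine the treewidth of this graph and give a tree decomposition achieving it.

Each bag holds 2 vertices, so the decomposition has width 1, which upper-bounds the treewidth. G has an edge, so its treewidth is at least 1. The upper and lower bounds meet at 1, so that is the treewidth.

Treewidth 1.
One optimal decomposition is:
Bags: B1 = {1, 3}  B2 = {3, 5}  B3 = {4, 5}  B4 = {2, 4}
Tree: B1–B2, B2–B3, B3–B4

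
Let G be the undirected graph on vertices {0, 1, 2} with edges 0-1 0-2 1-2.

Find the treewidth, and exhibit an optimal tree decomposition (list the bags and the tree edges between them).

A single bag containing all 3 vertices is trivially a valid decomposition of width 2. Conversely, {0, 1, 2} is a clique of size 3, and the vertices of any clique must share a bag in every tree decomposition; so some bag has ≥ 3 vertices and tw(G) ≥ 2. Combining the bounds, tw(G) = 2.

Treewidth 2.
One such decomposition:
Bags: B1 = {0, 1, 2}
Tree: (single bag)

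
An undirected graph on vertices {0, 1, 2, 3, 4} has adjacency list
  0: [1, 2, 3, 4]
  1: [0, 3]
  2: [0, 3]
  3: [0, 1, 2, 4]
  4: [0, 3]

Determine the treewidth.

2

A width-2 tree decomposition is:
Bags: B1 = {0, 3, 4}  B2 = {0, 1, 3}  B3 = {0, 2, 3}
Tree: B1–B2, B2–B3
Each bag holds 3 vertices, so the decomposition has width 2, which upper-bounds the treewidth. For the lower bound, the 3 vertices {0, 1, 3} are pairwise adjacent, and any tree decomposition puts a clique entirely inside one bag — forcing width ≥ 2. Hence tw(G) = 2 exactly.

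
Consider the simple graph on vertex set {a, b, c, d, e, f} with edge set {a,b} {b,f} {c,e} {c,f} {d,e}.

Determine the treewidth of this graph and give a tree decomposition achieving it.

Treewidth 1.
One optimal decomposition is:
Bags: B1 = {d, e}  B2 = {c, e}  B3 = {c, f}  B4 = {b, f}  B5 = {a, b}
Tree: B1–B2, B2–B3, B3–B4, B4–B5

The largest bag has 2 vertices, giving width 1; this decomposition certifies tw(G) ≤ 1. Any graph with an edge has treewidth ≥ 1, and G has the edge d–e. Combining the bounds, tw(G) = 1.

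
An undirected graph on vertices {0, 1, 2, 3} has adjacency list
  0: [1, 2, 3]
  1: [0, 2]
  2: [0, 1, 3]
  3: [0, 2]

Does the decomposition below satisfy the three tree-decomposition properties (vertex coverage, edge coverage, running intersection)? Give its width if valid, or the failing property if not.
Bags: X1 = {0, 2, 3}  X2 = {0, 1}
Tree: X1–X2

A tree decomposition must satisfy three properties: every vertex lies in some bag; for every edge, both endpoints lie together in some bag; and for every vertex, the bags containing it form a connected subtree. Here edge (2,1) lies in no bag, so the decomposition is invalid.

No — edge (2,1) lies in no bag.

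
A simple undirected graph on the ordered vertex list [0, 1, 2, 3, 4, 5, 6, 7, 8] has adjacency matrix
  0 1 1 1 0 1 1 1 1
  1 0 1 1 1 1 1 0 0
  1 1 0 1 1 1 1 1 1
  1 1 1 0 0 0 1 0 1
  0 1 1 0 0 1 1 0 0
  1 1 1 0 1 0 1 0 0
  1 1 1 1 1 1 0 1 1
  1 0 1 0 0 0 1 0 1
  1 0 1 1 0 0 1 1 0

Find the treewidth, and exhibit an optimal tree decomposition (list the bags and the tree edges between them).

The largest bag has 5 vertices, giving width 4; this decomposition certifies tw(G) ≤ 4. Conversely, {0, 2, 3, 6, 8} is a clique of size 5, and the vertices of any clique must share a bag in every tree decomposition; so some bag has ≥ 5 vertices and tw(G) ≥ 4. The upper and lower bounds meet at 4, so that is the treewidth.

Treewidth 4.
One such decomposition:
Bags: B1 = {1, 2, 4, 5, 6}  B2 = {0, 1, 2, 5, 6}  B3 = {0, 1, 2, 3, 6}  B4 = {0, 2, 3, 6, 8}  B5 = {0, 2, 6, 7, 8}
Tree: B1–B2, B2–B3, B3–B4, B4–B5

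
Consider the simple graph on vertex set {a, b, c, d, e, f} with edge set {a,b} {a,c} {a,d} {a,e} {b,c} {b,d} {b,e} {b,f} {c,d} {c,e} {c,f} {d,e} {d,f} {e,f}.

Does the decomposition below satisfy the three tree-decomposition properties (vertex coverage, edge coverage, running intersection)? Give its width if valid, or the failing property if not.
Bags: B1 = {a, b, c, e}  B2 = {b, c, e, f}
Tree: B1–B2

No — vertex d appears in no bag.

A tree decomposition must satisfy three properties: every vertex lies in some bag; for every edge, both endpoints lie together in some bag; and for every vertex, the bags containing it form a connected subtree. Here vertex d appears in no bag, so the decomposition is invalid.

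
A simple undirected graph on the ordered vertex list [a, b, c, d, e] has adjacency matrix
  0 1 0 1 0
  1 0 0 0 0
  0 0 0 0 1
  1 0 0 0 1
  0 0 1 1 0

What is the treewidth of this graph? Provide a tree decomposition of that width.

Every bag has size at most 2, so the width is 2 − 1 = 1 and tw(G) ≤ 1. Since G has at least one edge (e.g. b–a), it is not an edgeless graph, so tw(G) ≥ 1. Therefore the treewidth is 1.

Treewidth 1.
One such decomposition:
Bags: B1 = {a, b}  B2 = {a, d}  B3 = {d, e}  B4 = {c, e}
Tree: B1–B2, B2–B3, B3–B4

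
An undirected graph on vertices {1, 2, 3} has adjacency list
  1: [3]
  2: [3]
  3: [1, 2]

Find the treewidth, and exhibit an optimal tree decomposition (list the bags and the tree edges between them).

Treewidth 1.
One optimal decomposition is:
Bags: B1 = {2, 3}  B2 = {1, 3}
Tree: B1–B2

Every bag has size at most 2, so the width is 2 − 1 = 1 and tw(G) ≤ 1. Since G has at least one edge (e.g. 2–3), it is not an edgeless graph, so tw(G) ≥ 1. The upper and lower bounds meet at 1, so that is the treewidth.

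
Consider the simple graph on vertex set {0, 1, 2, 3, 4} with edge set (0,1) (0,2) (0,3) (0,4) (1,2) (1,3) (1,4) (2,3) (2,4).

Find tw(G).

3

A width-3 tree decomposition is:
Bags: B1 = {0, 1, 2, 3}  B2 = {0, 1, 2, 4}
Tree: B1–B2
Every bag has size at most 4, so the width is 4 − 1 = 3 and tw(G) ≤ 3. For the lower bound, the 4 vertices {0, 1, 2, 3} are pairwise adjacent, and any tree decomposition puts a clique entirely inside one bag — forcing width ≥ 3. Therefore the treewidth is 3.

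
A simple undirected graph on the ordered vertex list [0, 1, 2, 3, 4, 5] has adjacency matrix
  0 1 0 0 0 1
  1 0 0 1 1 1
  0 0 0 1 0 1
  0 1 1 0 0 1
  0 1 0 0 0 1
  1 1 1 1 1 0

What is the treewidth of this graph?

2

A width-2 tree decomposition is:
Bags: B1 = {2, 3, 5}  B2 = {1, 3, 5}  B3 = {0, 1, 5}  B4 = {1, 4, 5}
Tree: B1–B2, B2–B3, B3–B4
Every bag has size at most 3, so the width is 3 − 1 = 2 and tw(G) ≤ 2. On the other hand G contains the 3-clique {0, 1, 5}. A clique must lie in a single bag of any decomposition, so no decomposition can have width below 2. Hence tw(G) = 2 exactly.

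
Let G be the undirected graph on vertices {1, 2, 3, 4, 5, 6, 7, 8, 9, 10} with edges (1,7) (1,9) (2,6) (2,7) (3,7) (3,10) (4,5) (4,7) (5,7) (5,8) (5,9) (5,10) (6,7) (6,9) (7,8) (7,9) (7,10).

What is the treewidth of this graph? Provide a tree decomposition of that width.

Treewidth 2.
Bags: B1 = {5, 7, 10}  B2 = {5, 7, 9}  B3 = {6, 7, 9}  B4 = {1, 7, 9}  B5 = {4, 5, 7}  B6 = {5, 7, 8}  B7 = {3, 7, 10}  B8 = {2, 6, 7}
Tree: B1–B2, B2–B3, B2–B4, B1–B5, B2–B6, B1–B7, B3–B8

The largest bag has 3 vertices, giving width 2; this decomposition certifies tw(G) ≤ 2. On the other hand G contains the 3-clique {1, 7, 9}. A clique must lie in a single bag of any decomposition, so no decomposition can have width below 2. Therefore the treewidth is 2.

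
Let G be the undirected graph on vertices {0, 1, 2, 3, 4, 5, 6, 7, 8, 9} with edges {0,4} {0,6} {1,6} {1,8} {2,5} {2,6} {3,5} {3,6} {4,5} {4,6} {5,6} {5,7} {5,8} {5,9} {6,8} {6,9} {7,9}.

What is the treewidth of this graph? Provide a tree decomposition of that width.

Each bag holds 3 vertices, so the decomposition has width 2, which upper-bounds the treewidth. For the lower bound, the 3 vertices {0, 4, 6} are pairwise adjacent, and any tree decomposition puts a clique entirely inside one bag — forcing width ≥ 2. Therefore the treewidth is 2.

Treewidth 2.
One optimal decomposition is:
Bags: B1 = {2, 5, 6}  B2 = {5, 6, 8}  B3 = {1, 6, 8}  B4 = {5, 6, 9}  B5 = {4, 5, 6}  B6 = {3, 5, 6}  B7 = {5, 7, 9}  B8 = {0, 4, 6}
Tree: B1–B2, B2–B3, B2–B4, B1–B5, B5–B6, B4–B7, B5–B8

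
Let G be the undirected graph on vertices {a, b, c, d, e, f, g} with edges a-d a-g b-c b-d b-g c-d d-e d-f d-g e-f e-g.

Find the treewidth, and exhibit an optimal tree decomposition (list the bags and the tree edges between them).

Treewidth 2.
One such decomposition:
Bags: B1 = {b, d, g}  B2 = {d, e, g}  B3 = {b, c, d}  B4 = {d, e, f}  B5 = {a, d, g}
Tree: B1–B2, B1–B3, B2–B4, B1–B5

Every bag has size at most 3, so the width is 3 − 1 = 2 and tw(G) ≤ 2. For the lower bound, the 3 vertices {d, e, g} are pairwise adjacent, and any tree decomposition puts a clique entirely inside one bag — forcing width ≥ 2. Combining the bounds, tw(G) = 2.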